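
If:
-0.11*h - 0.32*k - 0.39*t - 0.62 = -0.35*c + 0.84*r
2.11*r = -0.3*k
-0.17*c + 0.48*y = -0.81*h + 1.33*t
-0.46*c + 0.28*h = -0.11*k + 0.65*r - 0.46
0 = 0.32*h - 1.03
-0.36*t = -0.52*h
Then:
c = -13.60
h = 3.22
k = -37.62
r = 5.35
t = 4.65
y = 2.64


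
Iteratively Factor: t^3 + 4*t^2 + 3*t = (t + 1)*(t^2 + 3*t) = (t + 1)*(t + 3)*(t)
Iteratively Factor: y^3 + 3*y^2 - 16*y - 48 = (y + 4)*(y^2 - y - 12) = (y + 3)*(y + 4)*(y - 4)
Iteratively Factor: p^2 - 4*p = (p - 4)*(p)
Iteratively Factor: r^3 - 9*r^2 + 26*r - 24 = (r - 4)*(r^2 - 5*r + 6) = (r - 4)*(r - 3)*(r - 2)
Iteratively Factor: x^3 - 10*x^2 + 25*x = (x)*(x^2 - 10*x + 25) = x*(x - 5)*(x - 5)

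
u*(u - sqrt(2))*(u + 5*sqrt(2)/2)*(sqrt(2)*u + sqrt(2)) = sqrt(2)*u^4 + sqrt(2)*u^3 + 3*u^3 - 5*sqrt(2)*u^2 + 3*u^2 - 5*sqrt(2)*u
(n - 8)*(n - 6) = n^2 - 14*n + 48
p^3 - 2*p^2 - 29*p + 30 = (p - 6)*(p - 1)*(p + 5)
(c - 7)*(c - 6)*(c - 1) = c^3 - 14*c^2 + 55*c - 42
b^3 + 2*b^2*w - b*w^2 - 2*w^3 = (b - w)*(b + w)*(b + 2*w)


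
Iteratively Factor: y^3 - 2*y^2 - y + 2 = (y - 2)*(y^2 - 1) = (y - 2)*(y - 1)*(y + 1)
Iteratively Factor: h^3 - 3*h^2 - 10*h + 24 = (h - 2)*(h^2 - h - 12) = (h - 4)*(h - 2)*(h + 3)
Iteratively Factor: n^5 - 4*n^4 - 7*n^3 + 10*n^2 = (n - 5)*(n^4 + n^3 - 2*n^2) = (n - 5)*(n + 2)*(n^3 - n^2) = n*(n - 5)*(n + 2)*(n^2 - n) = n^2*(n - 5)*(n + 2)*(n - 1)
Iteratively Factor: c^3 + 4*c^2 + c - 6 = (c + 2)*(c^2 + 2*c - 3) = (c + 2)*(c + 3)*(c - 1)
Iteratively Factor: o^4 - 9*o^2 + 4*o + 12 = (o + 3)*(o^3 - 3*o^2 + 4) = (o + 1)*(o + 3)*(o^2 - 4*o + 4) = (o - 2)*(o + 1)*(o + 3)*(o - 2)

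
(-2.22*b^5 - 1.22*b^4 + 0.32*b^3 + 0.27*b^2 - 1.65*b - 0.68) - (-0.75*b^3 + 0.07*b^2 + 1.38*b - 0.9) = -2.22*b^5 - 1.22*b^4 + 1.07*b^3 + 0.2*b^2 - 3.03*b + 0.22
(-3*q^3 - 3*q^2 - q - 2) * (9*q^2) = -27*q^5 - 27*q^4 - 9*q^3 - 18*q^2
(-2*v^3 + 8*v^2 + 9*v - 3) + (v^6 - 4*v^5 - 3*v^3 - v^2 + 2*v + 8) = v^6 - 4*v^5 - 5*v^3 + 7*v^2 + 11*v + 5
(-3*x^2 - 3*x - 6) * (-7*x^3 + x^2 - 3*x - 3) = 21*x^5 + 18*x^4 + 48*x^3 + 12*x^2 + 27*x + 18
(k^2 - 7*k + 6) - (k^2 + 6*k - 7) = 13 - 13*k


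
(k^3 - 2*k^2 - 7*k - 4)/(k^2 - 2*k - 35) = (-k^3 + 2*k^2 + 7*k + 4)/(-k^2 + 2*k + 35)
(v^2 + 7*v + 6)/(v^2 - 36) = (v + 1)/(v - 6)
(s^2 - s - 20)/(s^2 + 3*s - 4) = (s - 5)/(s - 1)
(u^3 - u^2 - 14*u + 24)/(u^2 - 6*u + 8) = (u^2 + u - 12)/(u - 4)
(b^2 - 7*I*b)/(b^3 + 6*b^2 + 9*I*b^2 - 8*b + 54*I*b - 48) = (b^2 - 7*I*b)/(b^3 + b^2*(6 + 9*I) + b*(-8 + 54*I) - 48)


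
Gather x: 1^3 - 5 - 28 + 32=0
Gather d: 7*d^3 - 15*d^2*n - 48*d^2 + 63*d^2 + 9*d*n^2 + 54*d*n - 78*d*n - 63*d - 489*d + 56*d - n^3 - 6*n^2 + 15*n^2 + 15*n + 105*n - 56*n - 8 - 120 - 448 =7*d^3 + d^2*(15 - 15*n) + d*(9*n^2 - 24*n - 496) - n^3 + 9*n^2 + 64*n - 576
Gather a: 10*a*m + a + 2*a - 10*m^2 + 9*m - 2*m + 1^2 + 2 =a*(10*m + 3) - 10*m^2 + 7*m + 3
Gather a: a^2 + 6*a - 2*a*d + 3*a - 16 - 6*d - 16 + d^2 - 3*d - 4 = a^2 + a*(9 - 2*d) + d^2 - 9*d - 36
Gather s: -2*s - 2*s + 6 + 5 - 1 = 10 - 4*s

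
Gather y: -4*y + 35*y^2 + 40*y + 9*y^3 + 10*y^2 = 9*y^3 + 45*y^2 + 36*y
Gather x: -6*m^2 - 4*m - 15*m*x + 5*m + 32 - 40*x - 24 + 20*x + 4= -6*m^2 + m + x*(-15*m - 20) + 12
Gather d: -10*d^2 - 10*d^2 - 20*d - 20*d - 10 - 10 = -20*d^2 - 40*d - 20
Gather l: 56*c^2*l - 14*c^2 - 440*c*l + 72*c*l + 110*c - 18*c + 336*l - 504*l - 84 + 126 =-14*c^2 + 92*c + l*(56*c^2 - 368*c - 168) + 42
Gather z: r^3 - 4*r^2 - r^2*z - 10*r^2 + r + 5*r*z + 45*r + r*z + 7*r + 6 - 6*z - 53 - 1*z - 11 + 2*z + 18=r^3 - 14*r^2 + 53*r + z*(-r^2 + 6*r - 5) - 40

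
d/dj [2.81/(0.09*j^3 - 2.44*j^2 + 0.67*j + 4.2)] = (-0.7587*j^2 + 13.7128*j - 1.8827)/(0.09*j^3 - 2.44*j^2 + 0.67*j + 4.2)^2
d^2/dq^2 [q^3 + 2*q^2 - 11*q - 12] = 6*q + 4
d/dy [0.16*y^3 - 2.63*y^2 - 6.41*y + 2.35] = 0.48*y^2 - 5.26*y - 6.41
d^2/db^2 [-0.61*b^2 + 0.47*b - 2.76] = -1.22000000000000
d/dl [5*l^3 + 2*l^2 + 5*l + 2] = 15*l^2 + 4*l + 5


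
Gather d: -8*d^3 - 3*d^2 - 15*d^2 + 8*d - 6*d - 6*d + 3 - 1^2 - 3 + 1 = -8*d^3 - 18*d^2 - 4*d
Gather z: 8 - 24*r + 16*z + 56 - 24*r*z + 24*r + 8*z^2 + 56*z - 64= 8*z^2 + z*(72 - 24*r)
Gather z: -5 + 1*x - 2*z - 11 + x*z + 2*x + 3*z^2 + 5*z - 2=3*x + 3*z^2 + z*(x + 3) - 18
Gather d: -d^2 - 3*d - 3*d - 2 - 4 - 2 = -d^2 - 6*d - 8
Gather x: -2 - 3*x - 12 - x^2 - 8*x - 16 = -x^2 - 11*x - 30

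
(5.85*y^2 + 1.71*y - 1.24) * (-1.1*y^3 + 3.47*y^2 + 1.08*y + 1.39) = -6.435*y^5 + 18.4185*y^4 + 13.6157*y^3 + 5.6755*y^2 + 1.0377*y - 1.7236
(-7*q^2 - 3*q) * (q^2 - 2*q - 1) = -7*q^4 + 11*q^3 + 13*q^2 + 3*q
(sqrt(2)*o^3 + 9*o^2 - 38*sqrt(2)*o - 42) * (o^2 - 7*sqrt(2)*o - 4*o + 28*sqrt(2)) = sqrt(2)*o^5 - 4*sqrt(2)*o^4 - 5*o^4 - 101*sqrt(2)*o^3 + 20*o^3 + 490*o^2 + 404*sqrt(2)*o^2 - 1960*o + 294*sqrt(2)*o - 1176*sqrt(2)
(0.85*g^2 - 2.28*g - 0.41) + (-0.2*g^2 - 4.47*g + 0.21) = 0.65*g^2 - 6.75*g - 0.2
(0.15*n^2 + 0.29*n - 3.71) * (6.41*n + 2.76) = 0.9615*n^3 + 2.2729*n^2 - 22.9807*n - 10.2396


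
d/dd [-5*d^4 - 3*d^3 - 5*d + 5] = -20*d^3 - 9*d^2 - 5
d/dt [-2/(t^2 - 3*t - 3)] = 2*(2*t - 3)/(-t^2 + 3*t + 3)^2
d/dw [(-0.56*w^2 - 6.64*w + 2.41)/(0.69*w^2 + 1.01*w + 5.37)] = (4.016*w^2 - 9.3402*w - 38.0909)/(0.4761*w^4 + 1.3938*w^3 + 8.4307*w^2 + 10.8474*w + 28.8369)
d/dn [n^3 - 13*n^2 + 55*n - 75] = 3*n^2 - 26*n + 55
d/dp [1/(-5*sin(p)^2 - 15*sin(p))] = (2*sin(p) + 3)*cos(p)/(5*(sin(p) + 3)^2*sin(p)^2)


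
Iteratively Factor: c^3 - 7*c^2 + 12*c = (c)*(c^2 - 7*c + 12) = c*(c - 3)*(c - 4)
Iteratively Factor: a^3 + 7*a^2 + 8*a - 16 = (a + 4)*(a^2 + 3*a - 4) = (a - 1)*(a + 4)*(a + 4)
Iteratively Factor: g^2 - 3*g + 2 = (g - 1)*(g - 2)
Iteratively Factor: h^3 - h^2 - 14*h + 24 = (h - 3)*(h^2 + 2*h - 8) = (h - 3)*(h + 4)*(h - 2)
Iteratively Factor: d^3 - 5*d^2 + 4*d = (d - 1)*(d^2 - 4*d) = d*(d - 1)*(d - 4)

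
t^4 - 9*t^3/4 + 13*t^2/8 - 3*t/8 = t*(t - 1)*(t - 3/4)*(t - 1/2)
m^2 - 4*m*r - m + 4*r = (m - 1)*(m - 4*r)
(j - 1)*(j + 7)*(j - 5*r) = j^3 - 5*j^2*r + 6*j^2 - 30*j*r - 7*j + 35*r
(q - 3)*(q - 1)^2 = q^3 - 5*q^2 + 7*q - 3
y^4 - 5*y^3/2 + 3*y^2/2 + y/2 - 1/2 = (y - 1)^3*(y + 1/2)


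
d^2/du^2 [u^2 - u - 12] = 2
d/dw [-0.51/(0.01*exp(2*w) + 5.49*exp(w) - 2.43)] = (0.0102*exp(w) + 2.7999)*exp(w)/(0.01*exp(2*w) + 5.49*exp(w) - 2.43)^2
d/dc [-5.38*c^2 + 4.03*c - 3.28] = 4.03 - 10.76*c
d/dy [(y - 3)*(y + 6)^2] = 3*y*(y + 6)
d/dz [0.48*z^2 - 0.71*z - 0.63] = 0.96*z - 0.71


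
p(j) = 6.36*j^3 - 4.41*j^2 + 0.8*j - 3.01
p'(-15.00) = 4426.10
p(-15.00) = -22472.26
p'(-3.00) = 198.98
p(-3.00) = -216.82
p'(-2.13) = 106.15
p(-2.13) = -86.18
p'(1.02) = 11.65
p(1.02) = -0.03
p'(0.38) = 0.20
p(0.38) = -2.99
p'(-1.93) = 88.89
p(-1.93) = -66.70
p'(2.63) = 109.58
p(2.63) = 84.29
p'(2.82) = 127.66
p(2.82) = 106.80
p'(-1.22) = 39.96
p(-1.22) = -22.10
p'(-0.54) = 11.13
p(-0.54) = -5.73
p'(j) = 19.08*j^2 - 8.82*j + 0.8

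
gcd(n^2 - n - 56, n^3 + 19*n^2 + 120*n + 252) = n + 7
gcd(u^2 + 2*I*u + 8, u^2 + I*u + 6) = u - 2*I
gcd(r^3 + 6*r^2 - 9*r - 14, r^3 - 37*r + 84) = r + 7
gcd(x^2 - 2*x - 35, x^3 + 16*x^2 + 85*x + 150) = x + 5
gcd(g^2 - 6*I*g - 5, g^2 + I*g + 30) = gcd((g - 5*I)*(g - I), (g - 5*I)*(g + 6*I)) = g - 5*I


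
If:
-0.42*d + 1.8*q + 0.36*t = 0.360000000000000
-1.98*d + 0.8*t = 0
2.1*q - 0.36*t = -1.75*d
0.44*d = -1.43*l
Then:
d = -1.36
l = 0.42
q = 0.56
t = -3.36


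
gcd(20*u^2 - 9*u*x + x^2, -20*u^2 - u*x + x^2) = -5*u + x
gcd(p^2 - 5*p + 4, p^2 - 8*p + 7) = p - 1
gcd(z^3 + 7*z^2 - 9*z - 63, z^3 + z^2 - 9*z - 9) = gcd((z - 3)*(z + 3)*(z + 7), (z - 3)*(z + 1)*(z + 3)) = z^2 - 9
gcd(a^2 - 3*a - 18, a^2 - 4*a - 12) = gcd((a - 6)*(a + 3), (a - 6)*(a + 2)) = a - 6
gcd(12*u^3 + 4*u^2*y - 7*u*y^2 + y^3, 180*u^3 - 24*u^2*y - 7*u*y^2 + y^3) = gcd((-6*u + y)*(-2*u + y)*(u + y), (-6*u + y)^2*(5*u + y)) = -6*u + y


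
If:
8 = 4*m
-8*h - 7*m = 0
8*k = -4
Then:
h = -7/4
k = -1/2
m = 2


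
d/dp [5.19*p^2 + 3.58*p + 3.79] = 10.38*p + 3.58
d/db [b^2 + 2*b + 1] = 2*b + 2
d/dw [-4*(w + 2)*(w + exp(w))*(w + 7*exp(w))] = -4*(w + 2)*(w + exp(w))*(7*exp(w) + 1) - 4*(w + 2)*(w + 7*exp(w))*(exp(w) + 1) - 4*(w + exp(w))*(w + 7*exp(w))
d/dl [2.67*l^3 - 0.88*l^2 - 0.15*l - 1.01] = 8.01*l^2 - 1.76*l - 0.15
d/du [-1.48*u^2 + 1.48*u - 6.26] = 1.48 - 2.96*u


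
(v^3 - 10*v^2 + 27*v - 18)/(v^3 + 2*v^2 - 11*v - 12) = (v^2 - 7*v + 6)/(v^2 + 5*v + 4)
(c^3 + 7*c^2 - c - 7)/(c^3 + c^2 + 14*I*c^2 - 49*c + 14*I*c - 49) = (c^2 + 6*c - 7)/(c^2 + 14*I*c - 49)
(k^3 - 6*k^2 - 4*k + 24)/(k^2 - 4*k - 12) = k - 2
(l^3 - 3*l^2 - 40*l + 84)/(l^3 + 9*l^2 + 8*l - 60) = (l - 7)/(l + 5)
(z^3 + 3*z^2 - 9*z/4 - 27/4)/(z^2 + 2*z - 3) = (z^2 - 9/4)/(z - 1)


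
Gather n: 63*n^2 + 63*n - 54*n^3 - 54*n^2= -54*n^3 + 9*n^2 + 63*n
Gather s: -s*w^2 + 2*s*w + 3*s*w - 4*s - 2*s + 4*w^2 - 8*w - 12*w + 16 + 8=s*(-w^2 + 5*w - 6) + 4*w^2 - 20*w + 24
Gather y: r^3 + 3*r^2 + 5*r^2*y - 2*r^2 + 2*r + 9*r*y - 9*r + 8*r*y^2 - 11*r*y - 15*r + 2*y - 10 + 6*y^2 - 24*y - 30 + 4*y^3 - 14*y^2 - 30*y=r^3 + r^2 - 22*r + 4*y^3 + y^2*(8*r - 8) + y*(5*r^2 - 2*r - 52) - 40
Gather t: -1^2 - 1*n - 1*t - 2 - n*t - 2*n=-3*n + t*(-n - 1) - 3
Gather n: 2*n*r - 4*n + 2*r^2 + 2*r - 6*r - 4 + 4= n*(2*r - 4) + 2*r^2 - 4*r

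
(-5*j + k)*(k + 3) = -5*j*k - 15*j + k^2 + 3*k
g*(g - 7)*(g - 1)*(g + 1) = g^4 - 7*g^3 - g^2 + 7*g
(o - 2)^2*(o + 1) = o^3 - 3*o^2 + 4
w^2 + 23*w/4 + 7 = (w + 7/4)*(w + 4)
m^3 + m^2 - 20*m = m*(m - 4)*(m + 5)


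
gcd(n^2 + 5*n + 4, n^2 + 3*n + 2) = n + 1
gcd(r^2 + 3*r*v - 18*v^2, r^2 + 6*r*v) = r + 6*v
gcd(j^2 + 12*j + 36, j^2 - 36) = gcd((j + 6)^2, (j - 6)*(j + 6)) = j + 6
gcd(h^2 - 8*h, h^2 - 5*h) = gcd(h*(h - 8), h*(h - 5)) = h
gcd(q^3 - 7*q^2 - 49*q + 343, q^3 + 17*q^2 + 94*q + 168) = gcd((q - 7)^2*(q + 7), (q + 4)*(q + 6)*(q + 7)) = q + 7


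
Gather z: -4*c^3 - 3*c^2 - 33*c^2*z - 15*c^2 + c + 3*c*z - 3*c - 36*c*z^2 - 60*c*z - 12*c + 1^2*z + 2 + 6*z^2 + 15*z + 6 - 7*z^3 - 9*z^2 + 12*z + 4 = -4*c^3 - 18*c^2 - 14*c - 7*z^3 + z^2*(-36*c - 3) + z*(-33*c^2 - 57*c + 28) + 12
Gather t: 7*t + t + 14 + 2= 8*t + 16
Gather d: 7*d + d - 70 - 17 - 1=8*d - 88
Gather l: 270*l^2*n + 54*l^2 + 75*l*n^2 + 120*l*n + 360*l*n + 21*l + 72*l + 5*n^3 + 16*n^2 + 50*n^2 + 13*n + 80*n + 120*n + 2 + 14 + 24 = l^2*(270*n + 54) + l*(75*n^2 + 480*n + 93) + 5*n^3 + 66*n^2 + 213*n + 40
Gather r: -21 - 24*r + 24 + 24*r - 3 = 0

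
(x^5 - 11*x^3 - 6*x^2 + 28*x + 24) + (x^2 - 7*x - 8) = x^5 - 11*x^3 - 5*x^2 + 21*x + 16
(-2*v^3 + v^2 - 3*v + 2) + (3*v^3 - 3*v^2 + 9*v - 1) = v^3 - 2*v^2 + 6*v + 1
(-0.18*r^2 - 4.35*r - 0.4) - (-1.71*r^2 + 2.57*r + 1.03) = 1.53*r^2 - 6.92*r - 1.43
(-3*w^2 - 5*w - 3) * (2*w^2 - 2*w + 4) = -6*w^4 - 4*w^3 - 8*w^2 - 14*w - 12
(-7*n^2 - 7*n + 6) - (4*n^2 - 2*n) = -11*n^2 - 5*n + 6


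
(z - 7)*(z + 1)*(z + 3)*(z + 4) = z^4 + z^3 - 37*z^2 - 121*z - 84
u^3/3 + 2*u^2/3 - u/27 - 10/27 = (u/3 + 1/3)*(u - 2/3)*(u + 5/3)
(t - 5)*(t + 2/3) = t^2 - 13*t/3 - 10/3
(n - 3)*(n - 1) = n^2 - 4*n + 3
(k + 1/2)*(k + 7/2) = k^2 + 4*k + 7/4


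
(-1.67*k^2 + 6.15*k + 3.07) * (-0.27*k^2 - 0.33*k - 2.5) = 0.4509*k^4 - 1.1094*k^3 + 1.3166*k^2 - 16.3881*k - 7.675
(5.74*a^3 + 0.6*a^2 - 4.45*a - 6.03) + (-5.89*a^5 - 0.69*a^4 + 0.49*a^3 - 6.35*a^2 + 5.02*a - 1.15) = -5.89*a^5 - 0.69*a^4 + 6.23*a^3 - 5.75*a^2 + 0.569999999999999*a - 7.18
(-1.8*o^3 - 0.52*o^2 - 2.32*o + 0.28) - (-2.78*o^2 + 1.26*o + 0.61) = -1.8*o^3 + 2.26*o^2 - 3.58*o - 0.33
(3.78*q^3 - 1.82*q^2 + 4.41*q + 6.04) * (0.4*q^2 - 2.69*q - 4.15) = 1.512*q^5 - 10.8962*q^4 - 9.0272*q^3 - 1.8939*q^2 - 34.5491*q - 25.066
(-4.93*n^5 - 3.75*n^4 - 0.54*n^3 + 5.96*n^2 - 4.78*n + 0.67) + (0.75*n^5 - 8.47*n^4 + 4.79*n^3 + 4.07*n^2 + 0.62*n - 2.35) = -4.18*n^5 - 12.22*n^4 + 4.25*n^3 + 10.03*n^2 - 4.16*n - 1.68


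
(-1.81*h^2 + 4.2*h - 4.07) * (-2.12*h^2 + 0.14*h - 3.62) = 3.8372*h^4 - 9.1574*h^3 + 15.7686*h^2 - 15.7738*h + 14.7334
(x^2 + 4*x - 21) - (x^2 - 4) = 4*x - 17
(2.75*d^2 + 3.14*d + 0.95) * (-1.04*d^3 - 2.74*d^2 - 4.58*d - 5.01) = -2.86*d^5 - 10.8006*d^4 - 22.1866*d^3 - 30.7617*d^2 - 20.0824*d - 4.7595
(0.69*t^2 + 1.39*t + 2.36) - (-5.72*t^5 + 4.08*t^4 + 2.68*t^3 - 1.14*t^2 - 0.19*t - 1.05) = 5.72*t^5 - 4.08*t^4 - 2.68*t^3 + 1.83*t^2 + 1.58*t + 3.41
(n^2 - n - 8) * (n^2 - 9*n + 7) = n^4 - 10*n^3 + 8*n^2 + 65*n - 56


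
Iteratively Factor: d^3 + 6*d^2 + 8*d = (d + 4)*(d^2 + 2*d) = (d + 2)*(d + 4)*(d)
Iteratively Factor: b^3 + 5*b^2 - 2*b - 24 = (b + 3)*(b^2 + 2*b - 8) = (b + 3)*(b + 4)*(b - 2)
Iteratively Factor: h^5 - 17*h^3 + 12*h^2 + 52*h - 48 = (h - 3)*(h^4 + 3*h^3 - 8*h^2 - 12*h + 16) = (h - 3)*(h - 1)*(h^3 + 4*h^2 - 4*h - 16) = (h - 3)*(h - 1)*(h + 2)*(h^2 + 2*h - 8) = (h - 3)*(h - 1)*(h + 2)*(h + 4)*(h - 2)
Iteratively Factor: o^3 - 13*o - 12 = (o + 1)*(o^2 - o - 12) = (o - 4)*(o + 1)*(o + 3)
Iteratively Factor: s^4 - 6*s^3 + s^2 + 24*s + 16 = (s - 4)*(s^3 - 2*s^2 - 7*s - 4) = (s - 4)*(s + 1)*(s^2 - 3*s - 4) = (s - 4)^2*(s + 1)*(s + 1)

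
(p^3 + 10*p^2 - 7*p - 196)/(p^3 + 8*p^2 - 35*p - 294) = (p - 4)/(p - 6)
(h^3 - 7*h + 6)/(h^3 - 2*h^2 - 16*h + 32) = (h^2 + 2*h - 3)/(h^2 - 16)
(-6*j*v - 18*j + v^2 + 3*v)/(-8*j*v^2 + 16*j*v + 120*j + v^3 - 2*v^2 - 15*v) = (-6*j + v)/(-8*j*v + 40*j + v^2 - 5*v)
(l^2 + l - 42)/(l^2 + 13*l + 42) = (l - 6)/(l + 6)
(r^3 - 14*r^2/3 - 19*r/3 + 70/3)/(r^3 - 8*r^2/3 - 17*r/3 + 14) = (r - 5)/(r - 3)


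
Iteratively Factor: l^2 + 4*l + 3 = (l + 1)*(l + 3)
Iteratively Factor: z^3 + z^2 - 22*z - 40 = (z + 4)*(z^2 - 3*z - 10) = (z + 2)*(z + 4)*(z - 5)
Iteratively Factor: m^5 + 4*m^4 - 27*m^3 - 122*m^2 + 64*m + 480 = (m + 4)*(m^4 - 27*m^2 - 14*m + 120) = (m + 3)*(m + 4)*(m^3 - 3*m^2 - 18*m + 40) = (m - 5)*(m + 3)*(m + 4)*(m^2 + 2*m - 8) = (m - 5)*(m + 3)*(m + 4)^2*(m - 2)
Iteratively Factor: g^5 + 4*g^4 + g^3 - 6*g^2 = (g - 1)*(g^4 + 5*g^3 + 6*g^2) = g*(g - 1)*(g^3 + 5*g^2 + 6*g) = g^2*(g - 1)*(g^2 + 5*g + 6) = g^2*(g - 1)*(g + 3)*(g + 2)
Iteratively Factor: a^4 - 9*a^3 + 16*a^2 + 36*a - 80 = (a - 2)*(a^3 - 7*a^2 + 2*a + 40) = (a - 2)*(a + 2)*(a^2 - 9*a + 20) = (a - 5)*(a - 2)*(a + 2)*(a - 4)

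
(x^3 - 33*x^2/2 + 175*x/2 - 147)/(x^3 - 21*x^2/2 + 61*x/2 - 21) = (x - 7)/(x - 1)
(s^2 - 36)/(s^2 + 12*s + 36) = (s - 6)/(s + 6)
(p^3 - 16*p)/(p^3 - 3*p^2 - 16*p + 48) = p/(p - 3)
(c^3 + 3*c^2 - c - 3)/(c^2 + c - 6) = (c^2 - 1)/(c - 2)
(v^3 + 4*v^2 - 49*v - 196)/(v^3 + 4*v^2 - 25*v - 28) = (v^2 - 3*v - 28)/(v^2 - 3*v - 4)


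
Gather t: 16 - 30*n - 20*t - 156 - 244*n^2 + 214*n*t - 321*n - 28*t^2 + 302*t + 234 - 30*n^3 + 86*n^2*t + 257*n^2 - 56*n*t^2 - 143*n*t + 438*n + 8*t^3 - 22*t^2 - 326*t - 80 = -30*n^3 + 13*n^2 + 87*n + 8*t^3 + t^2*(-56*n - 50) + t*(86*n^2 + 71*n - 44) + 14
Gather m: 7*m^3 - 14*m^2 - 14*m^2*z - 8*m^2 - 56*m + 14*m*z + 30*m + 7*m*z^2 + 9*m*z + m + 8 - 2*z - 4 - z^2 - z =7*m^3 + m^2*(-14*z - 22) + m*(7*z^2 + 23*z - 25) - z^2 - 3*z + 4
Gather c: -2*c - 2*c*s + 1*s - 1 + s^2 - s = c*(-2*s - 2) + s^2 - 1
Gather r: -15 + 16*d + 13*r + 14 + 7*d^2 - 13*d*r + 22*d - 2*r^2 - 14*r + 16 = 7*d^2 + 38*d - 2*r^2 + r*(-13*d - 1) + 15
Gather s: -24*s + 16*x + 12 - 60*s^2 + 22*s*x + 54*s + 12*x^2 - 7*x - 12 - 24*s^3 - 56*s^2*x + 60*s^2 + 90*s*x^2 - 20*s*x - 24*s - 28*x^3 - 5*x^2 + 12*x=-24*s^3 - 56*s^2*x + s*(90*x^2 + 2*x + 6) - 28*x^3 + 7*x^2 + 21*x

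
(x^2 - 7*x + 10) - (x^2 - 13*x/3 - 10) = 20 - 8*x/3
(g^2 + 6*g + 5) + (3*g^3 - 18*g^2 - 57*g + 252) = 3*g^3 - 17*g^2 - 51*g + 257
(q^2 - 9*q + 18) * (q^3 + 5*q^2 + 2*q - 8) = q^5 - 4*q^4 - 25*q^3 + 64*q^2 + 108*q - 144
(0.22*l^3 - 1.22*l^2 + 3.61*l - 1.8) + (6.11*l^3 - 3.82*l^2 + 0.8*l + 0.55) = 6.33*l^3 - 5.04*l^2 + 4.41*l - 1.25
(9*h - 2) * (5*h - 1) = 45*h^2 - 19*h + 2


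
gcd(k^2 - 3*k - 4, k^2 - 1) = k + 1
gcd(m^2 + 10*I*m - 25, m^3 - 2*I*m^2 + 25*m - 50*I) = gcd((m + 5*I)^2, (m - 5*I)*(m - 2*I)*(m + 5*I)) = m + 5*I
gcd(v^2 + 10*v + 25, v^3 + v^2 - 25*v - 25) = v + 5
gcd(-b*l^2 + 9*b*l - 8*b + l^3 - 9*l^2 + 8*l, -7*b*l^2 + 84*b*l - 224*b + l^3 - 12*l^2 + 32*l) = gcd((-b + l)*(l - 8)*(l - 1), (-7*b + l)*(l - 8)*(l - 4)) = l - 8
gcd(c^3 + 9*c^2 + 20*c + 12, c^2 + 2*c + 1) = c + 1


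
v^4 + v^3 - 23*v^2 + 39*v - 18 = (v - 3)*(v - 1)^2*(v + 6)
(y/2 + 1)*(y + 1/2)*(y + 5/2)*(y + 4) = y^4/2 + 9*y^3/2 + 109*y^2/8 + 63*y/4 + 5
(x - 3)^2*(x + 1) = x^3 - 5*x^2 + 3*x + 9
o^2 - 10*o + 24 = (o - 6)*(o - 4)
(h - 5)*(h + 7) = h^2 + 2*h - 35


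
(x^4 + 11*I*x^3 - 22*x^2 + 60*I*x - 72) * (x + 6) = x^5 + 6*x^4 + 11*I*x^4 - 22*x^3 + 66*I*x^3 - 132*x^2 + 60*I*x^2 - 72*x + 360*I*x - 432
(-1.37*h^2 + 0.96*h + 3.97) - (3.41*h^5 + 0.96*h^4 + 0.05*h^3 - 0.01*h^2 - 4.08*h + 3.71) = -3.41*h^5 - 0.96*h^4 - 0.05*h^3 - 1.36*h^2 + 5.04*h + 0.26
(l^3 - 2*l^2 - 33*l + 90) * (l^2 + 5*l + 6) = l^5 + 3*l^4 - 37*l^3 - 87*l^2 + 252*l + 540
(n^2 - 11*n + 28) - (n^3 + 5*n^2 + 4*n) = -n^3 - 4*n^2 - 15*n + 28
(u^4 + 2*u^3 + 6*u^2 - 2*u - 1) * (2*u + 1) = 2*u^5 + 5*u^4 + 14*u^3 + 2*u^2 - 4*u - 1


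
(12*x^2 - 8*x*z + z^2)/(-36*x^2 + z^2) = (-2*x + z)/(6*x + z)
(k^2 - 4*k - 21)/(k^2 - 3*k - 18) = (k - 7)/(k - 6)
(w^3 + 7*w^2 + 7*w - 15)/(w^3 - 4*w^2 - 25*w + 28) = (w^2 + 8*w + 15)/(w^2 - 3*w - 28)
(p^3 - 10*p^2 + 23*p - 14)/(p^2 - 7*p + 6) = (p^2 - 9*p + 14)/(p - 6)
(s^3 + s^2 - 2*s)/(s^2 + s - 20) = s*(s^2 + s - 2)/(s^2 + s - 20)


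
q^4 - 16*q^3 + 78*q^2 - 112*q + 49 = (q - 7)^2*(q - 1)^2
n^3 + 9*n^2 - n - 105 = (n - 3)*(n + 5)*(n + 7)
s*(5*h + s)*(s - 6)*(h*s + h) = 5*h^2*s^3 - 25*h^2*s^2 - 30*h^2*s + h*s^4 - 5*h*s^3 - 6*h*s^2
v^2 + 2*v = v*(v + 2)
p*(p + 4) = p^2 + 4*p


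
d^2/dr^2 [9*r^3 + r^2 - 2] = 54*r + 2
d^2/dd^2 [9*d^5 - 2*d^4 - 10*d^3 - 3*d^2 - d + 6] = 180*d^3 - 24*d^2 - 60*d - 6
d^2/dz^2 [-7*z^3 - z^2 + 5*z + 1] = -42*z - 2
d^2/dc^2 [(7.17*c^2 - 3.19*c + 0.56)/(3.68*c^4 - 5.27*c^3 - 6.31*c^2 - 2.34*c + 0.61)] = (582.594047999999*c^8 - 1352.715744*c^7 + 1872.773882*c^6 + 327.967973999998*c^5 - 1765.525182*c^4 + 357.48822*c^3 + 202.661454*c^2 - 13.258638*c + 6.672766)/(49.836032*c^12 - 214.105344*c^11 + 50.255184*c^10 + 492.810865*c^9 + 210.897483*c^8 - 569.418843*c^7 - 691.834636*c^6 - 275.886708*c^5 + 18.452727*c^4 + 35.345559*c^3 + 2.976495*c^2 - 2.612142*c + 0.226981)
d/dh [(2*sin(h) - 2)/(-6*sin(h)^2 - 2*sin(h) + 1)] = 2*(6*sin(h)^2 - 12*sin(h) - 1)*cos(h)/(6*sin(h)^2 + 2*sin(h) - 1)^2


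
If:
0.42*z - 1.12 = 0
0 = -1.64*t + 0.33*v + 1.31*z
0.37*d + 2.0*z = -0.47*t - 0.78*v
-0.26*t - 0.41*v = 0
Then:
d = -14.29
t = 1.89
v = -1.20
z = 2.67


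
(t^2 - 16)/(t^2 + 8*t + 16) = (t - 4)/(t + 4)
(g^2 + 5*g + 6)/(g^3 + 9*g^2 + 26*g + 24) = 1/(g + 4)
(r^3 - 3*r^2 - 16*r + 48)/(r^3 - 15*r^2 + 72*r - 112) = (r^2 + r - 12)/(r^2 - 11*r + 28)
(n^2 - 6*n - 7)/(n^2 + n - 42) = (n^2 - 6*n - 7)/(n^2 + n - 42)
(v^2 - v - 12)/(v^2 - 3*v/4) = 4*(v^2 - v - 12)/(v*(4*v - 3))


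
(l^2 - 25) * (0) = 0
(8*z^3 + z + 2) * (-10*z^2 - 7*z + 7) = -80*z^5 - 56*z^4 + 46*z^3 - 27*z^2 - 7*z + 14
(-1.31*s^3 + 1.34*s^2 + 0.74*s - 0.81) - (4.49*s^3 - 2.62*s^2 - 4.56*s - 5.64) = -5.8*s^3 + 3.96*s^2 + 5.3*s + 4.83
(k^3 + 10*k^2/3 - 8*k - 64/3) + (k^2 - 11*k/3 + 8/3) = k^3 + 13*k^2/3 - 35*k/3 - 56/3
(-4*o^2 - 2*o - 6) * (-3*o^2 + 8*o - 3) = 12*o^4 - 26*o^3 + 14*o^2 - 42*o + 18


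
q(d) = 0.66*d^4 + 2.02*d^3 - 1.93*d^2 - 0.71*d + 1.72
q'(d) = 2.64*d^3 + 6.06*d^2 - 3.86*d - 0.71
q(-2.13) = -11.46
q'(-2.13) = 9.49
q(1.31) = 3.96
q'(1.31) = 10.57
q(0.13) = 1.60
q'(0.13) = -1.10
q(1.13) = 2.44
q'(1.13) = 6.48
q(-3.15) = -13.35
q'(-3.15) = -10.94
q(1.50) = 6.47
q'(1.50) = 16.04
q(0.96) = 1.61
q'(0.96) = 3.50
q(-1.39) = -3.98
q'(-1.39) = 9.27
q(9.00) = 5641.84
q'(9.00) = 2379.97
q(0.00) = 1.72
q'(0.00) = -0.71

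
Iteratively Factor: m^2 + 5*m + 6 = (m + 3)*(m + 2)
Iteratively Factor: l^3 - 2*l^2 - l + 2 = (l - 1)*(l^2 - l - 2) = (l - 2)*(l - 1)*(l + 1)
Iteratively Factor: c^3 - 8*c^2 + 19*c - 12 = (c - 1)*(c^2 - 7*c + 12) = (c - 4)*(c - 1)*(c - 3)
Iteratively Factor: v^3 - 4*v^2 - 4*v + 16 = (v - 4)*(v^2 - 4) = (v - 4)*(v - 2)*(v + 2)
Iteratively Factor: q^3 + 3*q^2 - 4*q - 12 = (q + 2)*(q^2 + q - 6) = (q - 2)*(q + 2)*(q + 3)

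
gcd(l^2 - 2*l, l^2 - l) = l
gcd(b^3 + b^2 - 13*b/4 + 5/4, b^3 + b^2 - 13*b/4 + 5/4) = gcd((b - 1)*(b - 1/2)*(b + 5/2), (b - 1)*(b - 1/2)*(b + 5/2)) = b^3 + b^2 - 13*b/4 + 5/4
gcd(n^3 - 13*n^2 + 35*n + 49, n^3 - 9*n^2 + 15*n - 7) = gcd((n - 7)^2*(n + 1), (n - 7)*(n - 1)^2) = n - 7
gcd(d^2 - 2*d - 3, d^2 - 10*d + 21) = d - 3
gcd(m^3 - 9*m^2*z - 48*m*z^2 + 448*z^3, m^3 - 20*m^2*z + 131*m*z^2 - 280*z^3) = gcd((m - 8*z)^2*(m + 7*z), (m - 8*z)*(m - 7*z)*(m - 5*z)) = -m + 8*z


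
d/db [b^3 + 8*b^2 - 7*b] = 3*b^2 + 16*b - 7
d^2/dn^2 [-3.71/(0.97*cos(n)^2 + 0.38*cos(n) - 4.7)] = (13.962956*(1 - cos(n)^2)^2 + 4.102518*cos(n)^3 + 75.172762*cos(n)^2 - 1.578976*cos(n) - 48.862184)/(0.97*cos(n)^2 + 0.38*cos(n) - 4.7)^3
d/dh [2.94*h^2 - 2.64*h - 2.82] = 5.88*h - 2.64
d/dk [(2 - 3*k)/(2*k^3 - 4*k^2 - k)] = 2*(6*k^3 - 12*k^2 + 8*k + 1)/(k^2*(4*k^4 - 16*k^3 + 12*k^2 + 8*k + 1))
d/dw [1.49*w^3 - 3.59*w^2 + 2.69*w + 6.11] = 4.47*w^2 - 7.18*w + 2.69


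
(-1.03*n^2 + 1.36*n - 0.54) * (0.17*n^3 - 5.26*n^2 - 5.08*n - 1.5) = -0.1751*n^5 + 5.649*n^4 - 2.013*n^3 - 2.5234*n^2 + 0.7032*n + 0.81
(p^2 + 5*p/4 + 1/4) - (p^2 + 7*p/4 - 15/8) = 17/8 - p/2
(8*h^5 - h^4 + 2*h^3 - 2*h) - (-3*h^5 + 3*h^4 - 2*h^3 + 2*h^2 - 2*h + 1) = 11*h^5 - 4*h^4 + 4*h^3 - 2*h^2 - 1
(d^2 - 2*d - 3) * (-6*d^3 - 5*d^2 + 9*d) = -6*d^5 + 7*d^4 + 37*d^3 - 3*d^2 - 27*d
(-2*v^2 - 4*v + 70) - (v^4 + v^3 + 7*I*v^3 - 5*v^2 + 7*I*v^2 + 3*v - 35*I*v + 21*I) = -v^4 - v^3 - 7*I*v^3 + 3*v^2 - 7*I*v^2 - 7*v + 35*I*v + 70 - 21*I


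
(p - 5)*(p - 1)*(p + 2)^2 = p^4 - 2*p^3 - 15*p^2 - 4*p + 20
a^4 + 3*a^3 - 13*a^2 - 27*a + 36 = (a - 3)*(a - 1)*(a + 3)*(a + 4)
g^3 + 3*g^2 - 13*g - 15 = (g - 3)*(g + 1)*(g + 5)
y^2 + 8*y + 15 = (y + 3)*(y + 5)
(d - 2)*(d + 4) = d^2 + 2*d - 8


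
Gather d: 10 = 10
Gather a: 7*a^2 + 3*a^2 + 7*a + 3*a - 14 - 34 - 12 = 10*a^2 + 10*a - 60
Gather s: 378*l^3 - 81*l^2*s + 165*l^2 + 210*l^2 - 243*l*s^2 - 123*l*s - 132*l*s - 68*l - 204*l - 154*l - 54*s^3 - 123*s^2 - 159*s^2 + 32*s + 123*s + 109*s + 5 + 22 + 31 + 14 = 378*l^3 + 375*l^2 - 426*l - 54*s^3 + s^2*(-243*l - 282) + s*(-81*l^2 - 255*l + 264) + 72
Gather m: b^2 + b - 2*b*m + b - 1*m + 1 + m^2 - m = b^2 + 2*b + m^2 + m*(-2*b - 2) + 1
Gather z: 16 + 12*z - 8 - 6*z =6*z + 8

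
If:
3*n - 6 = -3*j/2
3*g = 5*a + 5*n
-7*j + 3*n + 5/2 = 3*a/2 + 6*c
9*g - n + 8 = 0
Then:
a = -14*n/15 - 8/15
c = 46*n/15 - 247/60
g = n/9 - 8/9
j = 4 - 2*n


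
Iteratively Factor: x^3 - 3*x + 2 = (x - 1)*(x^2 + x - 2) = (x - 1)*(x + 2)*(x - 1)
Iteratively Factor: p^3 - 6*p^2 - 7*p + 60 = (p + 3)*(p^2 - 9*p + 20) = (p - 4)*(p + 3)*(p - 5)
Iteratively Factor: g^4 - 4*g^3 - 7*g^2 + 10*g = (g + 2)*(g^3 - 6*g^2 + 5*g) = g*(g + 2)*(g^2 - 6*g + 5) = g*(g - 1)*(g + 2)*(g - 5)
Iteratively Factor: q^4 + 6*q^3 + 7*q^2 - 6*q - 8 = (q + 1)*(q^3 + 5*q^2 + 2*q - 8) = (q + 1)*(q + 4)*(q^2 + q - 2) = (q + 1)*(q + 2)*(q + 4)*(q - 1)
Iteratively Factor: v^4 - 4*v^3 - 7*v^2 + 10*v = (v)*(v^3 - 4*v^2 - 7*v + 10) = v*(v - 1)*(v^2 - 3*v - 10) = v*(v - 1)*(v + 2)*(v - 5)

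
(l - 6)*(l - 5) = l^2 - 11*l + 30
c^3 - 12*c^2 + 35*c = c*(c - 7)*(c - 5)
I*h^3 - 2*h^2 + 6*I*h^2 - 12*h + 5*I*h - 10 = (h + 5)*(h + 2*I)*(I*h + I)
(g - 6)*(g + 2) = g^2 - 4*g - 12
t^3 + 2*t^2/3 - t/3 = t*(t - 1/3)*(t + 1)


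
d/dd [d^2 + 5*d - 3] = 2*d + 5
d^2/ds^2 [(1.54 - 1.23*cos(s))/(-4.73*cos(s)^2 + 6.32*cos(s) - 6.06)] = (-0.00861491617916652*cos(s)^5 + 0.0316337814879544*cos(s)^4 + 0.04021774977387*cos(s)^3 - 0.115484076153898*cos(s)^2 + 0.0245714695558007*cos(s) + 0.0186199971847895)/(0.0331289053068761*cos(s)^6 - 0.13279578110325*cos(s)^5 + 0.304768041237113*cos(s)^4 - 0.419298533336647*cos(s)^3 + 0.390463917525773*cos(s)^2 - 0.21797528022399*cos(s) + 0.0696693142488069)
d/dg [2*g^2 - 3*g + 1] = 4*g - 3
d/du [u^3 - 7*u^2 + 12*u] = 3*u^2 - 14*u + 12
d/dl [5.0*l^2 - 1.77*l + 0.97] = 10.0*l - 1.77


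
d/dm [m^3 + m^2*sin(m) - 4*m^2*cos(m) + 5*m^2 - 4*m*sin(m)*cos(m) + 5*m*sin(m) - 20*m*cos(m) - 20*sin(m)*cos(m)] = 4*m^2*sin(m) + m^2*cos(m) + 3*m^2 + 22*m*sin(m) - 3*m*cos(m) - 4*m*cos(2*m) + 10*m + 5*sin(m) - 2*sin(2*m) - 20*cos(m) - 20*cos(2*m)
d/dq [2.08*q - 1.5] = 2.08000000000000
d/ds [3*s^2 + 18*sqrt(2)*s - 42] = 6*s + 18*sqrt(2)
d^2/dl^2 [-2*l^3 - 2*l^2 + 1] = -12*l - 4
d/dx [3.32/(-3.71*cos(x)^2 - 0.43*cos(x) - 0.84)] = -(24.6344*cos(x) + 1.4276)*sin(x)/(3.71*cos(x)^2 + 0.43*cos(x) + 0.84)^2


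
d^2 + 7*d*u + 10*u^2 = (d + 2*u)*(d + 5*u)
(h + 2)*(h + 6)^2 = h^3 + 14*h^2 + 60*h + 72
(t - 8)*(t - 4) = t^2 - 12*t + 32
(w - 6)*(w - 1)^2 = w^3 - 8*w^2 + 13*w - 6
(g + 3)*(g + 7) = g^2 + 10*g + 21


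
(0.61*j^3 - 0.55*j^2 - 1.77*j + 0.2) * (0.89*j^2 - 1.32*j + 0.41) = 0.5429*j^5 - 1.2947*j^4 - 0.5992*j^3 + 2.2889*j^2 - 0.9897*j + 0.082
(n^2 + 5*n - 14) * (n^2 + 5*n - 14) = n^4 + 10*n^3 - 3*n^2 - 140*n + 196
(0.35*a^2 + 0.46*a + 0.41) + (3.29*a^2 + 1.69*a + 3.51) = 3.64*a^2 + 2.15*a + 3.92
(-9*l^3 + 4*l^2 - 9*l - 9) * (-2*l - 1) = 18*l^4 + l^3 + 14*l^2 + 27*l + 9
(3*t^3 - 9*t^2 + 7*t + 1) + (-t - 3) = 3*t^3 - 9*t^2 + 6*t - 2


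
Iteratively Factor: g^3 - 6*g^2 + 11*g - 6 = (g - 1)*(g^2 - 5*g + 6) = (g - 3)*(g - 1)*(g - 2)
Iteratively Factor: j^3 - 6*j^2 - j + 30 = (j - 5)*(j^2 - j - 6) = (j - 5)*(j - 3)*(j + 2)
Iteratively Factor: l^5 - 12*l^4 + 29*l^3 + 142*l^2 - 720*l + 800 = (l - 4)*(l^4 - 8*l^3 - 3*l^2 + 130*l - 200) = (l - 5)*(l - 4)*(l^3 - 3*l^2 - 18*l + 40) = (l - 5)*(l - 4)*(l - 2)*(l^2 - l - 20) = (l - 5)*(l - 4)*(l - 2)*(l + 4)*(l - 5)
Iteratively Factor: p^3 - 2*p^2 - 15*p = (p)*(p^2 - 2*p - 15) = p*(p - 5)*(p + 3)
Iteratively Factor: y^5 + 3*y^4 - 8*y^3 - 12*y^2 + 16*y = (y - 2)*(y^4 + 5*y^3 + 2*y^2 - 8*y) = (y - 2)*(y - 1)*(y^3 + 6*y^2 + 8*y) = (y - 2)*(y - 1)*(y + 4)*(y^2 + 2*y) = y*(y - 2)*(y - 1)*(y + 4)*(y + 2)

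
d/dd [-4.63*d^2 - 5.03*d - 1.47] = -9.26*d - 5.03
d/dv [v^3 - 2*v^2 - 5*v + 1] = 3*v^2 - 4*v - 5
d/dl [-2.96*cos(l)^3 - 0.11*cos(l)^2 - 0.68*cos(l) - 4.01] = (8.88*cos(l)^2 + 0.22*cos(l) + 0.68)*sin(l)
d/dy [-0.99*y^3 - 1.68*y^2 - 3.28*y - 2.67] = -2.97*y^2 - 3.36*y - 3.28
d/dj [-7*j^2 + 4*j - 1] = 4 - 14*j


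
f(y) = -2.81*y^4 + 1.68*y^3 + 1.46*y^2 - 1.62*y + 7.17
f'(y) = -11.24*y^3 + 5.04*y^2 + 2.92*y - 1.62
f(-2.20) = -65.91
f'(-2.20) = 136.03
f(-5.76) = -3349.23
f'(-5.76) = 2296.77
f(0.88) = 6.33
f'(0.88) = -2.81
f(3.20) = -222.66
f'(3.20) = -308.98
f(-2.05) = -47.47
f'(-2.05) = 110.41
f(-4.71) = -1511.25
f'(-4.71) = 1270.87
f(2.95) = -154.58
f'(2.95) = -237.70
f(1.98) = -20.46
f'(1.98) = -63.33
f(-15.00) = -147566.28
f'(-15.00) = 39023.58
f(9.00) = -17100.84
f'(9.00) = -7761.06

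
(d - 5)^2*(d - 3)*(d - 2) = d^4 - 15*d^3 + 81*d^2 - 185*d + 150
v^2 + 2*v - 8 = (v - 2)*(v + 4)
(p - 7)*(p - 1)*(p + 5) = p^3 - 3*p^2 - 33*p + 35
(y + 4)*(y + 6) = y^2 + 10*y + 24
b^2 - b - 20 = (b - 5)*(b + 4)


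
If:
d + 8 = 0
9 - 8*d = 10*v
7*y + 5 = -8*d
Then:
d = -8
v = 73/10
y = 59/7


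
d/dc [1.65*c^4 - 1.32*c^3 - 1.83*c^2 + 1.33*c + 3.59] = 6.6*c^3 - 3.96*c^2 - 3.66*c + 1.33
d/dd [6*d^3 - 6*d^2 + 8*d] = 18*d^2 - 12*d + 8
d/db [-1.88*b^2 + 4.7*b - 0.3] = 4.7 - 3.76*b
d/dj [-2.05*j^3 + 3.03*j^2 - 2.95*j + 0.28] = -6.15*j^2 + 6.06*j - 2.95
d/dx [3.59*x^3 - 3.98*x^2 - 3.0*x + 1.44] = 10.77*x^2 - 7.96*x - 3.0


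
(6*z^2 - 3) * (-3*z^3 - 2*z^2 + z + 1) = -18*z^5 - 12*z^4 + 15*z^3 + 12*z^2 - 3*z - 3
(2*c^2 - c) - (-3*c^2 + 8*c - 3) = 5*c^2 - 9*c + 3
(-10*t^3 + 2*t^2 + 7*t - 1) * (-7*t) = 70*t^4 - 14*t^3 - 49*t^2 + 7*t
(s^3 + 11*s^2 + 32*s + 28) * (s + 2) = s^4 + 13*s^3 + 54*s^2 + 92*s + 56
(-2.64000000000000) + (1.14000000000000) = -1.50000000000000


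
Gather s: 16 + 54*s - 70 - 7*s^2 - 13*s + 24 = -7*s^2 + 41*s - 30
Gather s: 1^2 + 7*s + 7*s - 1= 14*s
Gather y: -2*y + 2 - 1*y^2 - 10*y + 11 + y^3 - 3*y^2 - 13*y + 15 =y^3 - 4*y^2 - 25*y + 28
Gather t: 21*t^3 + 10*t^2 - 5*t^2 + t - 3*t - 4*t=21*t^3 + 5*t^2 - 6*t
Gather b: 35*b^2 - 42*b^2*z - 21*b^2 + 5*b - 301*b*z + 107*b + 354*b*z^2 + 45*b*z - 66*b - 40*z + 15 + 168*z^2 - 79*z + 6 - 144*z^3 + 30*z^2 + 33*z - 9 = b^2*(14 - 42*z) + b*(354*z^2 - 256*z + 46) - 144*z^3 + 198*z^2 - 86*z + 12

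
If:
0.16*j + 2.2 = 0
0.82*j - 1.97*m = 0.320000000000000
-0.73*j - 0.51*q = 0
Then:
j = -13.75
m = -5.89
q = 19.68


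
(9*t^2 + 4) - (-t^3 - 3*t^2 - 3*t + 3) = t^3 + 12*t^2 + 3*t + 1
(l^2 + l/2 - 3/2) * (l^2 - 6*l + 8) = l^4 - 11*l^3/2 + 7*l^2/2 + 13*l - 12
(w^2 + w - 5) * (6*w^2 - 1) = 6*w^4 + 6*w^3 - 31*w^2 - w + 5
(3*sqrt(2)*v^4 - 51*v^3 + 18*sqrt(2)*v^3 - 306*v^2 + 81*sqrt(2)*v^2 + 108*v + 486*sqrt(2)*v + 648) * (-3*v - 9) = -9*sqrt(2)*v^5 - 81*sqrt(2)*v^4 + 153*v^4 - 405*sqrt(2)*v^3 + 1377*v^3 - 2187*sqrt(2)*v^2 + 2430*v^2 - 4374*sqrt(2)*v - 2916*v - 5832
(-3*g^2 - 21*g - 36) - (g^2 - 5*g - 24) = -4*g^2 - 16*g - 12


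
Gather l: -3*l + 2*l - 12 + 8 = -l - 4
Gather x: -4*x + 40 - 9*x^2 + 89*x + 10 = -9*x^2 + 85*x + 50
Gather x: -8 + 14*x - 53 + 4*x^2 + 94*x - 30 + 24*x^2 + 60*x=28*x^2 + 168*x - 91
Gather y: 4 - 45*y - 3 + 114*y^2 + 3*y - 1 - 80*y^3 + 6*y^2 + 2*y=-80*y^3 + 120*y^2 - 40*y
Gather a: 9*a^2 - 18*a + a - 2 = 9*a^2 - 17*a - 2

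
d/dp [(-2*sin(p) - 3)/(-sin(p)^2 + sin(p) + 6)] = (-6*sin(p) + cos(2*p) - 10)*cos(p)/(sin(p) + cos(p)^2 + 5)^2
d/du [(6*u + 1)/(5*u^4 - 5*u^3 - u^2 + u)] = (-90*u^4 + 40*u^3 + 21*u^2 + 2*u - 1)/(u^2*(25*u^6 - 50*u^5 + 15*u^4 + 20*u^3 - 9*u^2 - 2*u + 1))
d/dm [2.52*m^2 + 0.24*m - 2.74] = 5.04*m + 0.24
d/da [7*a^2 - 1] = 14*a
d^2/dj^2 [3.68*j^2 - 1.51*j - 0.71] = 7.36000000000000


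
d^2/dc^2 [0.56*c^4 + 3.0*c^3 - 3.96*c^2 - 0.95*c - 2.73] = 6.72*c^2 + 18.0*c - 7.92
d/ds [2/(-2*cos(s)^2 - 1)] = -4*sin(2*s)/(cos(2*s) + 2)^2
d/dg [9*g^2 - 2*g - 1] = 18*g - 2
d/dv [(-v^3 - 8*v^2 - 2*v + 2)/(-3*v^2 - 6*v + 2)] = (3*v^4 + 12*v^3 + 36*v^2 - 20*v + 8)/(9*v^4 + 36*v^3 + 24*v^2 - 24*v + 4)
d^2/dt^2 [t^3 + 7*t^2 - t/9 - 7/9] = 6*t + 14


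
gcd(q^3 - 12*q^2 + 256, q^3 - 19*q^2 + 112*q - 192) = q^2 - 16*q + 64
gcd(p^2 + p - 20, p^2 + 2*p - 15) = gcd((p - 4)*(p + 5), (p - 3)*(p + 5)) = p + 5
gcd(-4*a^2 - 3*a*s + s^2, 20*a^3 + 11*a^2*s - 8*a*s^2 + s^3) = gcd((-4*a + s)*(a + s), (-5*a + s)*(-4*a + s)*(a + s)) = -4*a^2 - 3*a*s + s^2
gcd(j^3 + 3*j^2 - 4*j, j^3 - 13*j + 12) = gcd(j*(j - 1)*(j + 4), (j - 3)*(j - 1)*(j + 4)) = j^2 + 3*j - 4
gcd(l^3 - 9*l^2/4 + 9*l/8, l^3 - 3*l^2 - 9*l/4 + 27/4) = l - 3/2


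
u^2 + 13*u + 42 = (u + 6)*(u + 7)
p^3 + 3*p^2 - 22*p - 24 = (p - 4)*(p + 1)*(p + 6)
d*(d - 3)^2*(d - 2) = d^4 - 8*d^3 + 21*d^2 - 18*d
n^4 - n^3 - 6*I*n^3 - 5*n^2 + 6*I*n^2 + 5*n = n*(n - 5*I)*(-I*n + I)*(I*n + 1)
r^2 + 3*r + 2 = (r + 1)*(r + 2)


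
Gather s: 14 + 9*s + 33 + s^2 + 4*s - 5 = s^2 + 13*s + 42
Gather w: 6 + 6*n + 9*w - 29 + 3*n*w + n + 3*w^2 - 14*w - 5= 7*n + 3*w^2 + w*(3*n - 5) - 28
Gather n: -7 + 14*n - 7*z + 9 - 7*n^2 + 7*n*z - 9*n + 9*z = -7*n^2 + n*(7*z + 5) + 2*z + 2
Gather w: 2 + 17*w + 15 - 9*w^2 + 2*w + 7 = -9*w^2 + 19*w + 24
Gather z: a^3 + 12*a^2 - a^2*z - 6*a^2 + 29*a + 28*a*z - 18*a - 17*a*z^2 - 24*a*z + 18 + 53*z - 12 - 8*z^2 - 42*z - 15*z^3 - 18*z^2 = a^3 + 6*a^2 + 11*a - 15*z^3 + z^2*(-17*a - 26) + z*(-a^2 + 4*a + 11) + 6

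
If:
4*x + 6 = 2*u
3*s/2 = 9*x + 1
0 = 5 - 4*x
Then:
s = 49/6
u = 11/2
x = 5/4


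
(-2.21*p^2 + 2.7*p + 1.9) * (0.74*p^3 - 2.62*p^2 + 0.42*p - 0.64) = -1.6354*p^5 + 7.7882*p^4 - 6.5962*p^3 - 2.4296*p^2 - 0.93*p - 1.216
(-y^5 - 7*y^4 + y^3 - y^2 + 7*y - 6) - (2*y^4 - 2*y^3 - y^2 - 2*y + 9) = -y^5 - 9*y^4 + 3*y^3 + 9*y - 15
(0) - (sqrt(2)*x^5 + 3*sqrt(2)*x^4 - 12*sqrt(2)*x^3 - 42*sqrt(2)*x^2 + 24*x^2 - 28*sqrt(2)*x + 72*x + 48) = -sqrt(2)*x^5 - 3*sqrt(2)*x^4 + 12*sqrt(2)*x^3 - 24*x^2 + 42*sqrt(2)*x^2 - 72*x + 28*sqrt(2)*x - 48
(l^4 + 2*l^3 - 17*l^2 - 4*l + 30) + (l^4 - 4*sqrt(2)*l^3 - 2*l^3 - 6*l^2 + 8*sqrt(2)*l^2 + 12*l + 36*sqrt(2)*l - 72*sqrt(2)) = 2*l^4 - 4*sqrt(2)*l^3 - 23*l^2 + 8*sqrt(2)*l^2 + 8*l + 36*sqrt(2)*l - 72*sqrt(2) + 30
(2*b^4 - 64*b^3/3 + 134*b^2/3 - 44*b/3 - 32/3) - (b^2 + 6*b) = 2*b^4 - 64*b^3/3 + 131*b^2/3 - 62*b/3 - 32/3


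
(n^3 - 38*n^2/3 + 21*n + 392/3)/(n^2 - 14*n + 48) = (3*n^2 - 14*n - 49)/(3*(n - 6))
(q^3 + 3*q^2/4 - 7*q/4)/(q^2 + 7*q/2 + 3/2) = q*(4*q^2 + 3*q - 7)/(2*(2*q^2 + 7*q + 3))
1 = 1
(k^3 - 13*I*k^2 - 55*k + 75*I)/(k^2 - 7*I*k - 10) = (k^2 - 8*I*k - 15)/(k - 2*I)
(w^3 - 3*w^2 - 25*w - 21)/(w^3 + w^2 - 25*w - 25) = (w^2 - 4*w - 21)/(w^2 - 25)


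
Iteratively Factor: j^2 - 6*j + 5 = (j - 5)*(j - 1)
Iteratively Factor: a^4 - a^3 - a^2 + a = (a - 1)*(a^3 - a) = a*(a - 1)*(a^2 - 1) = a*(a - 1)^2*(a + 1)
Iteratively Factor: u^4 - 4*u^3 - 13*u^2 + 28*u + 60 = (u - 3)*(u^3 - u^2 - 16*u - 20) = (u - 3)*(u + 2)*(u^2 - 3*u - 10) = (u - 5)*(u - 3)*(u + 2)*(u + 2)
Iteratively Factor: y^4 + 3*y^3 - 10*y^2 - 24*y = (y)*(y^3 + 3*y^2 - 10*y - 24) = y*(y - 3)*(y^2 + 6*y + 8) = y*(y - 3)*(y + 2)*(y + 4)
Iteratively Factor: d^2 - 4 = (d + 2)*(d - 2)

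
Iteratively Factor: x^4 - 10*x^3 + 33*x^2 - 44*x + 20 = (x - 2)*(x^3 - 8*x^2 + 17*x - 10) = (x - 5)*(x - 2)*(x^2 - 3*x + 2) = (x - 5)*(x - 2)^2*(x - 1)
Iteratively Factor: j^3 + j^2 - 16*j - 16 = (j + 1)*(j^2 - 16) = (j - 4)*(j + 1)*(j + 4)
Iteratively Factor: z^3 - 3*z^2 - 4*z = (z - 4)*(z^2 + z) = z*(z - 4)*(z + 1)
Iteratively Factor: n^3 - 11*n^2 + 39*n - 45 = (n - 5)*(n^2 - 6*n + 9) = (n - 5)*(n - 3)*(n - 3)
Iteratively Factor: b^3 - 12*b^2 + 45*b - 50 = (b - 5)*(b^2 - 7*b + 10) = (b - 5)^2*(b - 2)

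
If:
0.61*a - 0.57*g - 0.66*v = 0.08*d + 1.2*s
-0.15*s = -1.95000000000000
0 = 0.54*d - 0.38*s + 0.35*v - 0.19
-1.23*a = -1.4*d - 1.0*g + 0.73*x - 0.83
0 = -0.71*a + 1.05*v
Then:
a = -0.488343182148892*x - 9.74796836484133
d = 0.214026950201057*x + 13.7722577401465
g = -0.170299844324617*x - 32.10116192496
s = 13.00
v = -0.330213008881631*x - 6.59148337051176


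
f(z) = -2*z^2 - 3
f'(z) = -4*z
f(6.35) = -83.64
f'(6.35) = -25.40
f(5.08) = -54.61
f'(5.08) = -20.32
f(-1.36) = -6.70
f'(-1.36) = 5.44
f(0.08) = -3.01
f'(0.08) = -0.32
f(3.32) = -25.04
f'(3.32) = -13.28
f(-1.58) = -7.99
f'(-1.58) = 6.32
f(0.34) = -3.23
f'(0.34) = -1.36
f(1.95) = -10.60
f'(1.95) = -7.80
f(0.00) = -3.00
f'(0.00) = 0.00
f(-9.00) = -165.00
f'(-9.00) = 36.00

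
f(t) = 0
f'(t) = 0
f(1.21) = 0.00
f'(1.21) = 0.00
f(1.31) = 0.00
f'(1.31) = 0.00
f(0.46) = 0.00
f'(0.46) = 0.00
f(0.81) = 0.00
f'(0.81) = 0.00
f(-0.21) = 0.00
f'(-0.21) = 0.00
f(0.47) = 0.00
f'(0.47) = 0.00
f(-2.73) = 0.00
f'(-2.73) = 0.00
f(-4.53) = 0.00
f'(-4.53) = 0.00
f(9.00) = 0.00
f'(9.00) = 0.00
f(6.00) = 0.00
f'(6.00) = 0.00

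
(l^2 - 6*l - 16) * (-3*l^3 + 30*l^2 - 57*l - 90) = -3*l^5 + 48*l^4 - 189*l^3 - 228*l^2 + 1452*l + 1440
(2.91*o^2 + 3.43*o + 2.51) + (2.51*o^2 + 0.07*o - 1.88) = 5.42*o^2 + 3.5*o + 0.63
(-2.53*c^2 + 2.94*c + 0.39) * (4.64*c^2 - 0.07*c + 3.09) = -11.7392*c^4 + 13.8187*c^3 - 6.2139*c^2 + 9.0573*c + 1.2051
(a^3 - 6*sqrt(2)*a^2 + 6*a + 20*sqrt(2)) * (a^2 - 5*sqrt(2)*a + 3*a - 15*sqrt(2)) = a^5 - 11*sqrt(2)*a^4 + 3*a^4 - 33*sqrt(2)*a^3 + 66*a^3 - 10*sqrt(2)*a^2 + 198*a^2 - 200*a - 30*sqrt(2)*a - 600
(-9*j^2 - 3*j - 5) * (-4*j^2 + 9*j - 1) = 36*j^4 - 69*j^3 + 2*j^2 - 42*j + 5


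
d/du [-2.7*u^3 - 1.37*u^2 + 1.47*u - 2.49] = -8.1*u^2 - 2.74*u + 1.47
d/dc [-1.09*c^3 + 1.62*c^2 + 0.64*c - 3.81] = -3.27*c^2 + 3.24*c + 0.64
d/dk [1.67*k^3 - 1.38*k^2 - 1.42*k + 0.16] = 5.01*k^2 - 2.76*k - 1.42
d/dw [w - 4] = 1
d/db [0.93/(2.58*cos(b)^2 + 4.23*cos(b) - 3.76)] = (4.7988*cos(b) + 3.9339)*sin(b)/(2.58*cos(b)^2 + 4.23*cos(b) - 3.76)^2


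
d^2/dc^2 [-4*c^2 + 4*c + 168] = -8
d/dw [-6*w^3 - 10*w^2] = 2*w*(-9*w - 10)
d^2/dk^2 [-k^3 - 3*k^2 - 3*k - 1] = -6*k - 6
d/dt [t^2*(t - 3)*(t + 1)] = 2*t*(2*t^2 - 3*t - 3)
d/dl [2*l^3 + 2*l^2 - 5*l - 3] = 6*l^2 + 4*l - 5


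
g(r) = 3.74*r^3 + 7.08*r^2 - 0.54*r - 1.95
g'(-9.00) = 780.84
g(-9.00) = -2150.07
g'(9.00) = 1035.72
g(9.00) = 3293.13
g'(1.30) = 36.83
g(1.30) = 17.53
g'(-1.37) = 1.12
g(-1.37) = 2.46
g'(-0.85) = -4.47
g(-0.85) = 1.33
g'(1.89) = 66.30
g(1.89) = 47.57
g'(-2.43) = 31.30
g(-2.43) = -12.50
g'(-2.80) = 47.78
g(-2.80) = -27.03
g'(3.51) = 187.39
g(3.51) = 245.11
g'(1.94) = 69.16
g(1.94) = 50.96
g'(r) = 11.22*r^2 + 14.16*r - 0.54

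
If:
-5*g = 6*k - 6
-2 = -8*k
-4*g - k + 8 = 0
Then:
No Solution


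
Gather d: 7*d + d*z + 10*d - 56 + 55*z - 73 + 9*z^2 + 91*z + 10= d*(z + 17) + 9*z^2 + 146*z - 119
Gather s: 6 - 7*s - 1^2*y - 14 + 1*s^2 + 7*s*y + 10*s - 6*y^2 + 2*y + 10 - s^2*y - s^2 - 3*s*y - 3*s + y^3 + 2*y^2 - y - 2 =-s^2*y + 4*s*y + y^3 - 4*y^2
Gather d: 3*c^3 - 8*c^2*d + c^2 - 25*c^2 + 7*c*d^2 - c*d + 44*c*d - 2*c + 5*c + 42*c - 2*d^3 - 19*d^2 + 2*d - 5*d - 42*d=3*c^3 - 24*c^2 + 45*c - 2*d^3 + d^2*(7*c - 19) + d*(-8*c^2 + 43*c - 45)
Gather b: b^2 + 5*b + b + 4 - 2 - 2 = b^2 + 6*b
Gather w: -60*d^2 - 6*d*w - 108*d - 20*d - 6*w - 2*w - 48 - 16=-60*d^2 - 128*d + w*(-6*d - 8) - 64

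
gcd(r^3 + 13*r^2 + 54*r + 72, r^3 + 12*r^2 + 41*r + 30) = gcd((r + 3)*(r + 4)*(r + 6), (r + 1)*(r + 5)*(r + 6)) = r + 6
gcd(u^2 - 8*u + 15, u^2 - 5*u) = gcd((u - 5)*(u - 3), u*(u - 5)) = u - 5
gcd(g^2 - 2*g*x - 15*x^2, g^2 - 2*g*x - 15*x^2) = -g^2 + 2*g*x + 15*x^2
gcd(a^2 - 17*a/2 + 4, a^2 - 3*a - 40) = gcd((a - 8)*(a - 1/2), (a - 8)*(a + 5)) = a - 8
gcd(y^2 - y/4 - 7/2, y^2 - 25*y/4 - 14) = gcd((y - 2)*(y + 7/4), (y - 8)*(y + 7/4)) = y + 7/4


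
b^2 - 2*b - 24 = (b - 6)*(b + 4)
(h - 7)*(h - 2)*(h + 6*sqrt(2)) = h^3 - 9*h^2 + 6*sqrt(2)*h^2 - 54*sqrt(2)*h + 14*h + 84*sqrt(2)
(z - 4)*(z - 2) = z^2 - 6*z + 8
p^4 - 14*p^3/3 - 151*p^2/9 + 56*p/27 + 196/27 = (p - 7)*(p - 2/3)*(p + 2/3)*(p + 7/3)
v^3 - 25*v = v*(v - 5)*(v + 5)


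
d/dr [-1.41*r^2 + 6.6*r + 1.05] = 6.6 - 2.82*r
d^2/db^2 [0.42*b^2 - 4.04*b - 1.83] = 0.840000000000000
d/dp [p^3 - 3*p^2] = 3*p*(p - 2)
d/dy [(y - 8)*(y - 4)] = 2*y - 12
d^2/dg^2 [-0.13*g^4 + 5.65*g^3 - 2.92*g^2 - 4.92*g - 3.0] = -1.56*g^2 + 33.9*g - 5.84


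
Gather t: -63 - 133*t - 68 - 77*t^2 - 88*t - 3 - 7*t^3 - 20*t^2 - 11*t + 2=-7*t^3 - 97*t^2 - 232*t - 132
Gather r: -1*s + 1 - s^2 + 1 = -s^2 - s + 2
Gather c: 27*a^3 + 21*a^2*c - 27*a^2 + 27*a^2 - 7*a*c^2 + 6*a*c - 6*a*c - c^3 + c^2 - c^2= 27*a^3 + 21*a^2*c - 7*a*c^2 - c^3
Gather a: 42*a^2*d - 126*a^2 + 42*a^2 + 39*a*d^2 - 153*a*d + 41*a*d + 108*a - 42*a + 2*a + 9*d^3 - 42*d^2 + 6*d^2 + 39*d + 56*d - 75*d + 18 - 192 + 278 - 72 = a^2*(42*d - 84) + a*(39*d^2 - 112*d + 68) + 9*d^3 - 36*d^2 + 20*d + 32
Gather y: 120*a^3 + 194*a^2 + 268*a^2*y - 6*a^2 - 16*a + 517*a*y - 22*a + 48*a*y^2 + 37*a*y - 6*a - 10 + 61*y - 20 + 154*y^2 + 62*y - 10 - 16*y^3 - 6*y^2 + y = 120*a^3 + 188*a^2 - 44*a - 16*y^3 + y^2*(48*a + 148) + y*(268*a^2 + 554*a + 124) - 40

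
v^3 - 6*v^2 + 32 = (v - 4)^2*(v + 2)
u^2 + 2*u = u*(u + 2)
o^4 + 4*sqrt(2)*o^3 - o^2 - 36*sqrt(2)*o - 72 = (o - 3)*(o + 3)*(o + 2*sqrt(2))^2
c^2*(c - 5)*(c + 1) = c^4 - 4*c^3 - 5*c^2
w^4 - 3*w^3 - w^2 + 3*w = w*(w - 3)*(w - 1)*(w + 1)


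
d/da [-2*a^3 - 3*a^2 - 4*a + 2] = -6*a^2 - 6*a - 4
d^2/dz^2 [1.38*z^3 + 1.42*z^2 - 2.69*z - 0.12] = 8.28*z + 2.84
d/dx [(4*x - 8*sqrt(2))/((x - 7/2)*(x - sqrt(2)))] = 8*(2*(-x + 2*sqrt(2))*(x - sqrt(2)) + (-x + 2*sqrt(2))*(2*x - 7) + (x - sqrt(2))*(2*x - 7))/((x - sqrt(2))^2*(2*x - 7)^2)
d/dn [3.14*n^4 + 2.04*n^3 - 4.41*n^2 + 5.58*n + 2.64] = 12.56*n^3 + 6.12*n^2 - 8.82*n + 5.58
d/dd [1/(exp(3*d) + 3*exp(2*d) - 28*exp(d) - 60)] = (-3*exp(2*d) - 6*exp(d) + 28)*exp(d)/(exp(3*d) + 3*exp(2*d) - 28*exp(d) - 60)^2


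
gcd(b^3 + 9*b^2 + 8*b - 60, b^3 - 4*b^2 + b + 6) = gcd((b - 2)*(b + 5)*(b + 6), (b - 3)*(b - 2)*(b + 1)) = b - 2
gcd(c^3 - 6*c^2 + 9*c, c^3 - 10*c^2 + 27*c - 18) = c - 3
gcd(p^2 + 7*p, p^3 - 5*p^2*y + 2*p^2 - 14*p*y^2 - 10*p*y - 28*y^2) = 1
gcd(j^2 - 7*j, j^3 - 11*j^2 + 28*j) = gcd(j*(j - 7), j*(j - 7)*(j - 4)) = j^2 - 7*j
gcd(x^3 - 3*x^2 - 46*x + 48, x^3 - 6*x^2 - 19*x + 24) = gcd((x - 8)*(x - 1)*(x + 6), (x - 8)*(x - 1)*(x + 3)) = x^2 - 9*x + 8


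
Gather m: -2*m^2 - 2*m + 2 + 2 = -2*m^2 - 2*m + 4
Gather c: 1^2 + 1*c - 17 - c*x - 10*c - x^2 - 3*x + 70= c*(-x - 9) - x^2 - 3*x + 54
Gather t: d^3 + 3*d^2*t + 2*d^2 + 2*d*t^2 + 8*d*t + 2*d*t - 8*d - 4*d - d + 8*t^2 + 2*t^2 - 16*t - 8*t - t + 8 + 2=d^3 + 2*d^2 - 13*d + t^2*(2*d + 10) + t*(3*d^2 + 10*d - 25) + 10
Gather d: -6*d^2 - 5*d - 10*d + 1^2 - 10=-6*d^2 - 15*d - 9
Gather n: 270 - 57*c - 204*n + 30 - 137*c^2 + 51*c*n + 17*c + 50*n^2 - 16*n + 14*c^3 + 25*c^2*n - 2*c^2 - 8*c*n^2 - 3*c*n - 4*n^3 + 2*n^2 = 14*c^3 - 139*c^2 - 40*c - 4*n^3 + n^2*(52 - 8*c) + n*(25*c^2 + 48*c - 220) + 300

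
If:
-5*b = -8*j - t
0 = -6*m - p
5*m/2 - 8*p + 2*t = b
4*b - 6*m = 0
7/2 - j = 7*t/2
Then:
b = -7/109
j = -56/327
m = -14/327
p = 28/109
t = 343/327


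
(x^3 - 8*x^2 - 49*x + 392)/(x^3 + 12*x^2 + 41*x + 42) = (x^2 - 15*x + 56)/(x^2 + 5*x + 6)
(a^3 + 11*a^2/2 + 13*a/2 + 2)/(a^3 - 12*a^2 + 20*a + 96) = (2*a^3 + 11*a^2 + 13*a + 4)/(2*(a^3 - 12*a^2 + 20*a + 96))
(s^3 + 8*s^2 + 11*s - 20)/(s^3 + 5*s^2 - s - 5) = (s + 4)/(s + 1)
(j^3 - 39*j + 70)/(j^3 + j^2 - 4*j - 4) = (j^2 + 2*j - 35)/(j^2 + 3*j + 2)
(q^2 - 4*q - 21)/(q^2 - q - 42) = (q + 3)/(q + 6)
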